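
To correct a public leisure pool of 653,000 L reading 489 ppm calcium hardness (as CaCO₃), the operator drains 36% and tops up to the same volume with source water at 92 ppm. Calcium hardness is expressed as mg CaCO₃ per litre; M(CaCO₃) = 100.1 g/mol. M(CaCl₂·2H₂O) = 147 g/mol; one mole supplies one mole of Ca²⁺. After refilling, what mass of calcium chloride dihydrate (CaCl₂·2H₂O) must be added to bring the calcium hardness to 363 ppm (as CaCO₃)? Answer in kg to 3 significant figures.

16.2 kg

After draining 36% and refilling: 489 × 0.64 + 92 × 0.36 = 346.08 ppm.
Deficit to target: 363 − 346.08 = 16.92 mg/L.
As CaCO₃: 16.92 mg/L × 653,000 L = 11,050 g; ÷ 100.1 = 110.4 mol Ca²⁺.
Mass: 110.4 × 147 = 16,230 g.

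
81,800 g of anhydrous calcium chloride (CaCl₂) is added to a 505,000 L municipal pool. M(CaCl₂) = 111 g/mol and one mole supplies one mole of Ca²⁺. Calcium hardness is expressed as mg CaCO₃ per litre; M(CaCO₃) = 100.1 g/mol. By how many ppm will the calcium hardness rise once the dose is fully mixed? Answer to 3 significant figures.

146 ppm

Moles of Ca²⁺: 81,800 g ÷ 111 g/mol = 736.9 mol.
As CaCO₃: 736.9 mol × 100.1 g/mol = 73,770 g.
Rise: 73,770 g / 505,000 L × 1000 = 146.1 mg/L.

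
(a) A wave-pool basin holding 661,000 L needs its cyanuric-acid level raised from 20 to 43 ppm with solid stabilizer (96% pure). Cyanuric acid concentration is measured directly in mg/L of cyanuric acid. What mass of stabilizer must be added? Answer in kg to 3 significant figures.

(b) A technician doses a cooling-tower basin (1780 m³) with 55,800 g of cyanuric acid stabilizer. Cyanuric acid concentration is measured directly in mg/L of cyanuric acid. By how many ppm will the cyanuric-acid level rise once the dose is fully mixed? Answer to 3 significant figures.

(a) 15.8 kg; (b) 31.3 ppm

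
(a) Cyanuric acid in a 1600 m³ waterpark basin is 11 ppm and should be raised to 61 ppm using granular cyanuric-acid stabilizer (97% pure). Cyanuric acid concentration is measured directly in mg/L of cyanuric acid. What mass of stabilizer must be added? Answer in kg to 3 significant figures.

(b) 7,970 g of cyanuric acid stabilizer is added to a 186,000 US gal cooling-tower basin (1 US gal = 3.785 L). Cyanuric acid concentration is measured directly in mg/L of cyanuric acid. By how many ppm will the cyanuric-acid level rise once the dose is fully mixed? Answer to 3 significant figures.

(a) 82.5 kg; (b) 11.3 ppm

(a) Volume: 1600 m³ = 1,600,000 L.
(a) CYA to add: (61 − 11) = 50 mg/L × 1,600,000 L = 80,000 g cyanuric acid.
(a) At 97% purity: 80,000 / 0.97 = 82,470 g product.

(b) Volume: 186,000 US gal × 3.785 L/gal = 704,010 L.
(b) Rise: 7,970 g / 704,010 L × 1000 = 11.32 mg/L.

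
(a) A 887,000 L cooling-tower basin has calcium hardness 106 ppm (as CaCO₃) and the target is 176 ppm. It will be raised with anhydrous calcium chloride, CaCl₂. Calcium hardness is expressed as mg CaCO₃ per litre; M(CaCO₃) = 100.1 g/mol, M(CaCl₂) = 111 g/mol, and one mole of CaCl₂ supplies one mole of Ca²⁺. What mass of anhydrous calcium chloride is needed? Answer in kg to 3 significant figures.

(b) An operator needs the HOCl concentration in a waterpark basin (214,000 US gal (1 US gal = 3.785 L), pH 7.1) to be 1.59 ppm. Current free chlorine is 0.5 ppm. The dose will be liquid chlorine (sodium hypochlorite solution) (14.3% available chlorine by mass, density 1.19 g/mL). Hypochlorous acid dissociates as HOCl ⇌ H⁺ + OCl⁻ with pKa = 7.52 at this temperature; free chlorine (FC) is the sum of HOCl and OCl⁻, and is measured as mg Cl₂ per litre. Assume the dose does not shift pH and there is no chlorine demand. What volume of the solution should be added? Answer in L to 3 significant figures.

(a) Hardness to add: (176 − 106) = 70 mg/L as CaCO₃ × 887,000 L = 62,090 g as CaCO₃.
(a) Moles of Ca²⁺ (1 mol Ca²⁺ ≡ 1 mol CaCO₃): 62,090 / 100.1 g/mol = 620.3 mol.
(a) Mass of CaCl₂: 620.3 × 111 = 68,850 g.

(b) Volume: 214,000 US gal × 3.785 L/gal = 809,990 L.
(b) [OCl⁻]/[HOCl] = 10^(pH − pKa) = 10^(7.1 − 7.52) = 0.3802; fraction as HOCl = 1/(1 + 0.3802) = 0.7245.
(b) Free chlorine required for 1.59 ppm HOCl: 1.59 / 0.7245 = 2.195 ppm.
(b) FC to add: 2.195 − 0.5 = 1.695 mg/L as Cl₂.
(b) Cl₂ equivalent: 1.695 mg/L × 809,990 L = 1373 g.
(b) Product at 14.3% available Cl: 1373 / 0.143 = 9598 g.
(b) Volume: 9598 g ÷ 1.19 g/mL = 8066 mL.

(a) 68.9 kg; (b) 8.07 L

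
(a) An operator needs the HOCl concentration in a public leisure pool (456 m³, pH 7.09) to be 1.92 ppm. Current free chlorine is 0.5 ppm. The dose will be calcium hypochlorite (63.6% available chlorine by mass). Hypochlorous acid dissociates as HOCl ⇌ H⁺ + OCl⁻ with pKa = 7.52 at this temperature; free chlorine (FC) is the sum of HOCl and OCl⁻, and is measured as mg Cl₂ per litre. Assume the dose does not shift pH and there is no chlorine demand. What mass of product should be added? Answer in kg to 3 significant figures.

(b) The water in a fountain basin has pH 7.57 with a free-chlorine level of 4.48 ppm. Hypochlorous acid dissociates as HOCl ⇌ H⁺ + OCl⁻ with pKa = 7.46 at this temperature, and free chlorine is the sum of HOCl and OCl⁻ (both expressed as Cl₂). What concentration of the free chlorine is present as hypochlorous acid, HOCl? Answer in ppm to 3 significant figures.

(a) Volume: 456 m³ = 456,000 L.
(a) [OCl⁻]/[HOCl] = 10^(pH − pKa) = 10^(7.09 − 7.52) = 0.3715; fraction as HOCl = 1/(1 + 0.3715) = 0.7291.
(a) Free chlorine required for 1.92 ppm HOCl: 1.92 / 0.7291 = 2.633 ppm.
(a) FC to add: 2.633 − 0.5 = 2.133 mg/L as Cl₂.
(a) Cl₂ equivalent: 2.133 mg/L × 456,000 L = 972.8 g.
(a) Product at 63.6% available Cl: 972.8 / 0.636 = 1530 g.

(b) [OCl⁻]/[HOCl] = 10^(pH − pKa) = 10^(7.57 − 7.46) = 10^0.11 = 1.288.
(b) Fraction as HOCl = 1 / (1 + 1.288) = 0.437.
(b) HOCl = 0.437 × 4.48 ppm = 1.958 ppm.

(a) 1.53 kg; (b) 1.96 ppm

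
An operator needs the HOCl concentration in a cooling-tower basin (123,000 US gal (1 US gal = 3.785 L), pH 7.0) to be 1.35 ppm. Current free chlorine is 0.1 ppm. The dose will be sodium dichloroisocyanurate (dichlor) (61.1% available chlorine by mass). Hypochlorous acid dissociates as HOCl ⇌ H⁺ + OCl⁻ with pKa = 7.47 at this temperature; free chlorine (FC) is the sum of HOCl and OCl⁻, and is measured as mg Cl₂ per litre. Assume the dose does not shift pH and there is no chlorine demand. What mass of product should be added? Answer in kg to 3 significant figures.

1.30 kg

Volume: 123,000 US gal × 3.785 L/gal = 465,555 L.
[OCl⁻]/[HOCl] = 10^(pH − pKa) = 10^(7.0 − 7.47) = 0.3388; fraction as HOCl = 1/(1 + 0.3388) = 0.7469.
Free chlorine required for 1.35 ppm HOCl: 1.35 / 0.7469 = 1.807 ppm.
FC to add: 1.807 − 0.1 = 1.707 mg/L as Cl₂.
Cl₂ equivalent: 1.707 mg/L × 465,555 L = 794.9 g.
Product at 61.1% available Cl: 794.9 / 0.611 = 1301 g.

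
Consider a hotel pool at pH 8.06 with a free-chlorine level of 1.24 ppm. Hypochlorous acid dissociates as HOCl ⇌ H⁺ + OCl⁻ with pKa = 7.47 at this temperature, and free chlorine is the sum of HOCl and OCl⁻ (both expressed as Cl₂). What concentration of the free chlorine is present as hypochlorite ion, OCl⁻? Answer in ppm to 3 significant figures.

0.986 ppm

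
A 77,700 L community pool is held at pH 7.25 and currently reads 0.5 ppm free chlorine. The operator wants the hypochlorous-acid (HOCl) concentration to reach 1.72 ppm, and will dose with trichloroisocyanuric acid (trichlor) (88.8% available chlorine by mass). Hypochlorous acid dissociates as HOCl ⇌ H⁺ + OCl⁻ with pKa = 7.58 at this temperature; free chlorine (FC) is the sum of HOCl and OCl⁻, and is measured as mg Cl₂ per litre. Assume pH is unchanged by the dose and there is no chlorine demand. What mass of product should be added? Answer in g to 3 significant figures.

[OCl⁻]/[HOCl] = 10^(pH − pKa) = 10^(7.25 − 7.58) = 0.4677; fraction as HOCl = 1/(1 + 0.4677) = 0.6813.
Free chlorine required for 1.72 ppm HOCl: 1.72 / 0.6813 = 2.525 ppm.
FC to add: 2.525 − 0.5 = 2.025 mg/L as Cl₂.
Cl₂ equivalent: 2.025 mg/L × 77,700 L = 157.3 g.
Product at 88.8% available Cl: 157.3 / 0.888 = 177.1 g.

177 g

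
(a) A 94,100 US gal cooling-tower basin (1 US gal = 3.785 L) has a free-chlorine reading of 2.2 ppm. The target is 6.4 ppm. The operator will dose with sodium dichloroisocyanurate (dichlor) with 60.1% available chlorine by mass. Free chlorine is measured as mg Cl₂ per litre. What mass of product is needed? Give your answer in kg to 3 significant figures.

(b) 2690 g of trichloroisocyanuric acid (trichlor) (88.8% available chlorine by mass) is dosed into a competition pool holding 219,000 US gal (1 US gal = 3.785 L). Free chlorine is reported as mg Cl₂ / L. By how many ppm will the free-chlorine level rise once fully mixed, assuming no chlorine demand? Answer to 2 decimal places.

(a) Volume: 94,100 US gal × 3.785 L/gal = 356,168 L.
(a) Chlorine deficit: 6.4 − 2.2 = 4.2 ppm = 4.2 mg/L as Cl₂.
(a) Cl₂ equivalent needed: 4.2 mg/L × 356,168 L = 1,496,000 mg = 1496 g.
(a) Product at 60.1% available chlorine: 1496 / 0.601 = 2489 g.

(b) Volume: 219,000 US gal × 3.785 L/gal = 828,915 L.
(b) Available chlorine delivered: 2690 g × 0.888 = 2389 g as Cl₂.
(b) Concentration rise: 2389 g / 828,915 L = 2.882 mg/L = 2.88 ppm.

(a) 2.49 kg; (b) 2.88 ppm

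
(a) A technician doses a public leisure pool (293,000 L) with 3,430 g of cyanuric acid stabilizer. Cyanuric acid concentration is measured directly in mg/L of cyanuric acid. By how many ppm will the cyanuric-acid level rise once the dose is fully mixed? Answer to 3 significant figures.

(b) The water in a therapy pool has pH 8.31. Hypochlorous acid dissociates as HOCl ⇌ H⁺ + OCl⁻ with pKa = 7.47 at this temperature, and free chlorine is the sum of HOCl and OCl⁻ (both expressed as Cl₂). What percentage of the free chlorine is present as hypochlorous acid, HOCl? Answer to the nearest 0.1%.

(a) Rise: 3,430 g / 293,000 L × 1000 = 11.71 mg/L.

(b) [OCl⁻]/[HOCl] = 10^(pH − pKa) = 10^(8.31 − 7.47) = 10^0.84 = 6.918.
(b) Fraction as HOCl = 1 / (1 + 6.918) = 0.1263.

(a) 11.7 ppm; (b) 12.6%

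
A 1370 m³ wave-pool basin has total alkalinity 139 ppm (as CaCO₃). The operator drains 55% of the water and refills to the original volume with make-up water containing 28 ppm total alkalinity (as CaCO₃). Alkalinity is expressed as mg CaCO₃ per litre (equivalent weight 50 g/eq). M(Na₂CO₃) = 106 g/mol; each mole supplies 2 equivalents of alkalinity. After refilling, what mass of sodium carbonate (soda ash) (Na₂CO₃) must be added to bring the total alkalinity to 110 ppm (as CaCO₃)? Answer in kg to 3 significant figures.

46.5 kg

Volume: 1370 m³ = 1,370,000 L.
After draining 55% and refilling: 139 × 0.45 + 28 × 0.55 = 77.95 ppm.
Deficit to target: 110 − 77.95 = 32.05 mg/L.
As CaCO₃: 32.05 mg/L × 1,370,000 L = 43,910 g; ÷ 50 g/eq ÷ 2 = 439.1 mol Na₂CO₃.
Mass: 439.1 × 106 = 46,540 g.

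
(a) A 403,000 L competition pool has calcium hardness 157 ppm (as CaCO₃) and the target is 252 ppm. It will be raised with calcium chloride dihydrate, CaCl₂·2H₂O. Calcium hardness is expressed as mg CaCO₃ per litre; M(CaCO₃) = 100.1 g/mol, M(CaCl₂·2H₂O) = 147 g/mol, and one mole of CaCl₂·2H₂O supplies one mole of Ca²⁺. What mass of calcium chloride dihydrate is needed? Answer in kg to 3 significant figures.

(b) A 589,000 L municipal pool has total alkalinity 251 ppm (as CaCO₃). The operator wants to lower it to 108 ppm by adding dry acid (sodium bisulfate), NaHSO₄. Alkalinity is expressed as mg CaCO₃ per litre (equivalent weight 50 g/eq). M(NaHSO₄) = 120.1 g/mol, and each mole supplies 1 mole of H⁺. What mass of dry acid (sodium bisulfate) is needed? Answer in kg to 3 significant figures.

(a) 56.2 kg; (b) 202 kg

(a) Hardness to add: (252 − 157) = 95 mg/L as CaCO₃ × 403,000 L = 38,280 g as CaCO₃.
(a) Moles of Ca²⁺ (1 mol Ca²⁺ ≡ 1 mol CaCO₃): 38,280 / 100.1 g/mol = 382.5 mol.
(a) Mass of CaCl₂·2H₂O: 382.5 × 147 = 56,220 g.

(b) Alkalinity to neutralize: (251 − 108) = 143 mg/L as CaCO₃ × 589,000 L = 84,230 g as CaCO₃.
(b) Equivalents of H⁺ required: 84,230 ÷ 50 g/eq = 1685 eq = 1685 mol NaHSO₄.
(b) Mass of NaHSO₄: 1685 × 120.1 = 202,300 g.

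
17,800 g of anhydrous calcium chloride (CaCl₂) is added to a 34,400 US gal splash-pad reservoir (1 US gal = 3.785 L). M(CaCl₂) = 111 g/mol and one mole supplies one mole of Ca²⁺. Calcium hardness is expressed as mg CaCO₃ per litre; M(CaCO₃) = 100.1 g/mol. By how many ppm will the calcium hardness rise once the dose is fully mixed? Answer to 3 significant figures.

Volume: 34,400 US gal × 3.785 L/gal = 130,204 L.
Moles of Ca²⁺: 17,800 g ÷ 111 g/mol = 160.4 mol.
As CaCO₃: 160.4 mol × 100.1 g/mol = 16,050 g.
Rise: 16,050 g / 130,204 L × 1000 = 123.3 mg/L.

123 ppm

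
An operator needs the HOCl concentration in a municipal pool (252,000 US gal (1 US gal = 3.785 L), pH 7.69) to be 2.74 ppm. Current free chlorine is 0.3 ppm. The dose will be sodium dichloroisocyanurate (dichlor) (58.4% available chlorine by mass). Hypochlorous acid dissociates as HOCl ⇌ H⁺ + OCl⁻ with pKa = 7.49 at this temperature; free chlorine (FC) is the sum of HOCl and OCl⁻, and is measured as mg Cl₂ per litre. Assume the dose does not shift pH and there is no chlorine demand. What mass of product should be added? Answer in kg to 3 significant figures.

11.1 kg

Volume: 252,000 US gal × 3.785 L/gal = 953,820 L.
[OCl⁻]/[HOCl] = 10^(pH − pKa) = 10^(7.69 − 7.49) = 1.585; fraction as HOCl = 1/(1 + 1.585) = 0.3869.
Free chlorine required for 2.74 ppm HOCl: 2.74 / 0.3869 = 7.083 ppm.
FC to add: 7.083 − 0.3 = 6.783 mg/L as Cl₂.
Cl₂ equivalent: 6.783 mg/L × 953,820 L = 6469 g.
Product at 58.4% available Cl: 6469 / 0.584 = 11,080 g.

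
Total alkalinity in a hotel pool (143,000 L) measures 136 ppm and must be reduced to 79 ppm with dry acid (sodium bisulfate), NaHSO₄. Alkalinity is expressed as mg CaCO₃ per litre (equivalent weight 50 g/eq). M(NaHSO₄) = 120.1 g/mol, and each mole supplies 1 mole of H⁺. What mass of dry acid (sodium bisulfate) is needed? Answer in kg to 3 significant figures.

Alkalinity to neutralize: (136 − 79) = 57 mg/L as CaCO₃ × 143,000 L = 8151 g as CaCO₃.
Equivalents of H⁺ required: 8151 ÷ 50 g/eq = 163 eq = 163 mol NaHSO₄.
Mass of NaHSO₄: 163 × 120.1 = 19,580 g.

19.6 kg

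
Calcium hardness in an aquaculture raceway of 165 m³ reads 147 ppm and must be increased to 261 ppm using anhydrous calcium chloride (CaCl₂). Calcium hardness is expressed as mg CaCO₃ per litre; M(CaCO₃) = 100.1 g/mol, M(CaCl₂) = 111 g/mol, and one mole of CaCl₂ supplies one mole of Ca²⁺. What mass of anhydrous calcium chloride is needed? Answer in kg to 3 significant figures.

Volume: 165 m³ = 165,000 L.
Hardness to add: (261 − 147) = 114 mg/L as CaCO₃ × 165,000 L = 18,810 g as CaCO₃.
Moles of Ca²⁺ (1 mol Ca²⁺ ≡ 1 mol CaCO₃): 18,810 / 100.1 g/mol = 187.9 mol.
Mass of CaCl₂: 187.9 × 111 = 20,860 g.

20.9 kg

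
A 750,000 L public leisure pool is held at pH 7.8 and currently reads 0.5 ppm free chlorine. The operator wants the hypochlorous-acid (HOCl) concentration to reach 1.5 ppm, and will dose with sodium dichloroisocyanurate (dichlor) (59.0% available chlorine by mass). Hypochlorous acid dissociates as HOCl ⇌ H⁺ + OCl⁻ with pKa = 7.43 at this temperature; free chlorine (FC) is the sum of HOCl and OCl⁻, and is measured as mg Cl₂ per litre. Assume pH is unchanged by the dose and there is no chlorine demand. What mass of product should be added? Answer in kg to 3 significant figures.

5.74 kg

[OCl⁻]/[HOCl] = 10^(pH − pKa) = 10^(7.8 − 7.43) = 2.344; fraction as HOCl = 1/(1 + 2.344) = 0.299.
Free chlorine required for 1.5 ppm HOCl: 1.5 / 0.299 = 5.016 ppm.
FC to add: 5.016 − 0.5 = 4.516 mg/L as Cl₂.
Cl₂ equivalent: 4.516 mg/L × 750,000 L = 3387 g.
Product at 59.0% available Cl: 3387 / 0.59 = 5741 g.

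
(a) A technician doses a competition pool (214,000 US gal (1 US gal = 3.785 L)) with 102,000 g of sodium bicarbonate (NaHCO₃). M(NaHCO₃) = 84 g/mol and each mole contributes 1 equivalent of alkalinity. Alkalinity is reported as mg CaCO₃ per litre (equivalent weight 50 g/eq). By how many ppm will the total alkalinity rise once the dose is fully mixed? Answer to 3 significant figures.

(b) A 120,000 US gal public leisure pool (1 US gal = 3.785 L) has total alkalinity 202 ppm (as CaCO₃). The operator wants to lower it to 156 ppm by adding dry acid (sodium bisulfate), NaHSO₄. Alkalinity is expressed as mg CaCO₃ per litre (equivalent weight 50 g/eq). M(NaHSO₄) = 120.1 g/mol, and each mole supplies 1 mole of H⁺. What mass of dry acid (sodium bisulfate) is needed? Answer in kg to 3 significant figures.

(a) 75.0 ppm; (b) 50.2 kg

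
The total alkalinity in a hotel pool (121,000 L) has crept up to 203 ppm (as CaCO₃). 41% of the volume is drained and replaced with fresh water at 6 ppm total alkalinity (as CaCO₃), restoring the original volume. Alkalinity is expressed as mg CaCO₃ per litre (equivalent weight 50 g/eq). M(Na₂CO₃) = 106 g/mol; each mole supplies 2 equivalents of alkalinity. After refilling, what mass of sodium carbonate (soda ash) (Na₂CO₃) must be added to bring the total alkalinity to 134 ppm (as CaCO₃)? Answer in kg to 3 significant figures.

After draining 41% and refilling: 203 × 0.59 + 6 × 0.41 = 122.23 ppm.
Deficit to target: 134 − 122.23 = 11.77 mg/L.
As CaCO₃: 11.77 mg/L × 121,000 L = 1424 g; ÷ 50 g/eq ÷ 2 = 14.24 mol Na₂CO₃.
Mass: 14.24 × 106 = 1510 g.

1.51 kg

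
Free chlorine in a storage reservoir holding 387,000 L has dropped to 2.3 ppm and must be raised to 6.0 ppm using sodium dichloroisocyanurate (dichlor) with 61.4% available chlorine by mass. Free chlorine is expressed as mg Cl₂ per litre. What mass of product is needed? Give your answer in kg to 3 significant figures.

2.33 kg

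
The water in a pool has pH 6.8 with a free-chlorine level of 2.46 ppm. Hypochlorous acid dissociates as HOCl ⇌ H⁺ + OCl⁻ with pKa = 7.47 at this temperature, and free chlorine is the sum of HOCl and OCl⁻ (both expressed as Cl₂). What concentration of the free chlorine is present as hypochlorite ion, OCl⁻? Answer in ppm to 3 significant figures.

0.433 ppm

[OCl⁻]/[HOCl] = 10^(pH − pKa) = 10^(6.8 − 7.47) = 10^-0.67 = 0.2138.
Fraction as HOCl = 1 / (1 + 0.2138) = 0.8239.
OCl⁻ = (1 − 0.8239) × 2.46 ppm = 0.4333 ppm.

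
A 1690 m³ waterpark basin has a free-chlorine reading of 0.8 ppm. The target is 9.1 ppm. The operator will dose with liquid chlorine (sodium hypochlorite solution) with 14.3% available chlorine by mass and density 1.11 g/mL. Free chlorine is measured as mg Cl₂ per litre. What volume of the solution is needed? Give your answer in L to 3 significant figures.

88.4 L

Volume: 1690 m³ = 1,690,000 L.
Chlorine deficit: 9.1 − 0.8 = 8.3 ppm = 8.3 mg/L as Cl₂.
Cl₂ equivalent needed: 8.3 mg/L × 1,690,000 L = 14,030,000 mg = 14,030 g.
Product at 14.3% available chlorine: 14,030 / 0.143 = 98,090 g.
Volume at density 1.11 g/mL: 98,090 g ÷ 1.11 g/mL = 88,370 mL.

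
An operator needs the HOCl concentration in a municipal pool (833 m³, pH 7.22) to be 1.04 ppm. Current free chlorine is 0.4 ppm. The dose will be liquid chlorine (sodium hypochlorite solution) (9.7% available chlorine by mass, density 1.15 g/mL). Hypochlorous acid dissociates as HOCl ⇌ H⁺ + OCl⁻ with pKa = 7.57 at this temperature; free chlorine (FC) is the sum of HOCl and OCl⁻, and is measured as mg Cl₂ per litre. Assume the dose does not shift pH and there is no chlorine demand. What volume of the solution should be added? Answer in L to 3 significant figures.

8.25 L

Volume: 833 m³ = 833,000 L.
[OCl⁻]/[HOCl] = 10^(pH − pKa) = 10^(7.22 − 7.57) = 0.4467; fraction as HOCl = 1/(1 + 0.4467) = 0.6912.
Free chlorine required for 1.04 ppm HOCl: 1.04 / 0.6912 = 1.505 ppm.
FC to add: 1.505 − 0.4 = 1.105 mg/L as Cl₂.
Cl₂ equivalent: 1.105 mg/L × 833,000 L = 920.1 g.
Product at 9.7% available Cl: 920.1 / 0.097 = 9485 g.
Volume: 9485 g ÷ 1.15 g/mL = 8248 mL.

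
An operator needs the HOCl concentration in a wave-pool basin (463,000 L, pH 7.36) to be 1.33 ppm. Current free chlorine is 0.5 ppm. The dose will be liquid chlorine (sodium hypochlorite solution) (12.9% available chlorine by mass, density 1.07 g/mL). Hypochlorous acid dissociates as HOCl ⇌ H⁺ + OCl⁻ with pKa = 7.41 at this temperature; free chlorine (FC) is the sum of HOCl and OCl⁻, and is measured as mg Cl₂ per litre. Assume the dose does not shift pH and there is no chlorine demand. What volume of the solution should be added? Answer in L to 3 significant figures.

6.76 L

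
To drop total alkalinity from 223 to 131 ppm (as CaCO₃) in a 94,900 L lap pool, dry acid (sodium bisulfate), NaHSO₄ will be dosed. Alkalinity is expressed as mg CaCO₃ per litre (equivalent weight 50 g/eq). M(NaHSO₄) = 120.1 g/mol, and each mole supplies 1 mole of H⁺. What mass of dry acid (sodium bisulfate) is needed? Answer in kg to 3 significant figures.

21.0 kg

Alkalinity to neutralize: (223 − 131) = 92 mg/L as CaCO₃ × 94,900 L = 8731 g as CaCO₃.
Equivalents of H⁺ required: 8731 ÷ 50 g/eq = 174.6 eq = 174.6 mol NaHSO₄.
Mass of NaHSO₄: 174.6 × 120.1 = 20,970 g.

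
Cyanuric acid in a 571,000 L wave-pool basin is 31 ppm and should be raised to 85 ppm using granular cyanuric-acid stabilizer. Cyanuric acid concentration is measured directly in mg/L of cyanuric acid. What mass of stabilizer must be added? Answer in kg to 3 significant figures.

CYA to add: (85 − 31) = 54 mg/L × 571,000 L = 30,830 g cyanuric acid.

30.8 kg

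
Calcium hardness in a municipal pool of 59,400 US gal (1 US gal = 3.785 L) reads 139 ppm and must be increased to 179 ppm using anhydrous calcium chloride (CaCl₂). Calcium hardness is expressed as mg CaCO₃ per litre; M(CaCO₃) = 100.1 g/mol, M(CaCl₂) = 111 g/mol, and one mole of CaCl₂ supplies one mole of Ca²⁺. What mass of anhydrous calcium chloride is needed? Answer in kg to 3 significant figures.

Volume: 59,400 US gal × 3.785 L/gal = 224,829 L.
Hardness to add: (179 − 139) = 40 mg/L as CaCO₃ × 224,829 L = 8993 g as CaCO₃.
Moles of Ca²⁺ (1 mol Ca²⁺ ≡ 1 mol CaCO₃): 8993 / 100.1 g/mol = 89.84 mol.
Mass of CaCl₂: 89.84 × 111 = 9972 g.

9.97 kg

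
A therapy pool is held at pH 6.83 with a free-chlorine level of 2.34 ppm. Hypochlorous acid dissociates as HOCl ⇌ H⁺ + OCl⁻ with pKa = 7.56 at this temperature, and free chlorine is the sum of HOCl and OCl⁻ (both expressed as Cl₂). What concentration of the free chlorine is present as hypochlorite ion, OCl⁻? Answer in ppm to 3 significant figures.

[OCl⁻]/[HOCl] = 10^(pH − pKa) = 10^(6.83 − 7.56) = 10^-0.73 = 0.1862.
Fraction as HOCl = 1 / (1 + 0.1862) = 0.843.
OCl⁻ = (1 − 0.843) × 2.34 ppm = 0.3673 ppm.

0.367 ppm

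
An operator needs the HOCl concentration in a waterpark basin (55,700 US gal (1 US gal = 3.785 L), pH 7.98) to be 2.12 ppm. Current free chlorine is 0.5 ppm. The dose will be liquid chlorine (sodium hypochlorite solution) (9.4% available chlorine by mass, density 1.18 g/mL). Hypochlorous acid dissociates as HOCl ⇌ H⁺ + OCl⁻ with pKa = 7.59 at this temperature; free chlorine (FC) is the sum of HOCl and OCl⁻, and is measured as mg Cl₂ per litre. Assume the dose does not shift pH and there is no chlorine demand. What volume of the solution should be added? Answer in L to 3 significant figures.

13.0 L

Volume: 55,700 US gal × 3.785 L/gal = 210,824 L.
[OCl⁻]/[HOCl] = 10^(pH − pKa) = 10^(7.98 − 7.59) = 2.455; fraction as HOCl = 1/(1 + 2.455) = 0.2895.
Free chlorine required for 2.12 ppm HOCl: 2.12 / 0.2895 = 7.324 ppm.
FC to add: 7.324 − 0.5 = 6.824 mg/L as Cl₂.
Cl₂ equivalent: 6.824 mg/L × 210,824 L = 1439 g.
Product at 9.4% available Cl: 1439 / 0.094 = 15,300 g.
Volume: 15,300 g ÷ 1.18 g/mL = 12,970 mL.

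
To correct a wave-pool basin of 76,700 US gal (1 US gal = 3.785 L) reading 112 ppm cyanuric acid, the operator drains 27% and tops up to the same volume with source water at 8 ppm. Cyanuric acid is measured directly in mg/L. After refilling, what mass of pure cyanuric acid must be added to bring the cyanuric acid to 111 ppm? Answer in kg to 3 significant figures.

7.86 kg

Volume: 76,700 US gal × 3.785 L/gal = 290,310 L.
After draining 27% and refilling: 112 × 0.73 + 8 × 0.27 = 83.92 ppm.
Deficit to target: 111 − 83.92 = 27.08 mg/L.
Mass: 27.08 mg/L × 290,310 L = 7862 g cyanuric acid.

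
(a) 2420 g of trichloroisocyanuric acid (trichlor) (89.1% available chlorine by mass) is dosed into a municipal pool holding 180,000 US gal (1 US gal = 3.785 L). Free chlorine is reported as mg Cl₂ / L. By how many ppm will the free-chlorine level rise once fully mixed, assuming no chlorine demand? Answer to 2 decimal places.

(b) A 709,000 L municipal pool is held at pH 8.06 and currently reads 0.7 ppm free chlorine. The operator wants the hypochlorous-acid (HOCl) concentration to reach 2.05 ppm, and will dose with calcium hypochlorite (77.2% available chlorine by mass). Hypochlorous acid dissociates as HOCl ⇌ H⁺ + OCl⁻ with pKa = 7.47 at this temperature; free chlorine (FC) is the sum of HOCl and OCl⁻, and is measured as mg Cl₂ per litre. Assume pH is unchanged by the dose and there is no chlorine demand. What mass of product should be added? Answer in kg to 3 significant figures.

(a) 3.16 ppm; (b) 8.56 kg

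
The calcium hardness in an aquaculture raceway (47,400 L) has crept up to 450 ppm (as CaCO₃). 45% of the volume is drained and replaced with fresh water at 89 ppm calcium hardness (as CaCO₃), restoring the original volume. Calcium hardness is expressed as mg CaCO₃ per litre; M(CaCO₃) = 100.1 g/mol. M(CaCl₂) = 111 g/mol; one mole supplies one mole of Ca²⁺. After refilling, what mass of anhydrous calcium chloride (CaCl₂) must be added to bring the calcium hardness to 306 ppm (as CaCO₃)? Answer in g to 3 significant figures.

970 g

After draining 45% and refilling: 450 × 0.55 + 89 × 0.45 = 287.55 ppm.
Deficit to target: 306 − 287.55 = 18.45 mg/L.
As CaCO₃: 18.45 mg/L × 47,400 L = 874.5 g; ÷ 100.1 = 8.737 mol Ca²⁺.
Mass: 8.737 × 111 = 969.8 g.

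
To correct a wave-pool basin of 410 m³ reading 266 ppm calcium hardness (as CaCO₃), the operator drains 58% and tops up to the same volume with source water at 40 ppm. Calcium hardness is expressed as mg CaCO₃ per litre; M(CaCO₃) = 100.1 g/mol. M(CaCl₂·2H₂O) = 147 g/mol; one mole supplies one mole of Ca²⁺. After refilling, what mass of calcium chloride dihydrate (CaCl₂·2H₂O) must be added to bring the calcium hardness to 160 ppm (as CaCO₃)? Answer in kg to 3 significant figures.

Volume: 410 m³ = 410,000 L.
After draining 58% and refilling: 266 × 0.42 + 40 × 0.58 = 134.92 ppm.
Deficit to target: 160 − 134.92 = 25.08 mg/L.
As CaCO₃: 25.08 mg/L × 410,000 L = 10,280 g; ÷ 100.1 = 102.7 mol Ca²⁺.
Mass: 102.7 × 147 = 15,100 g.

15.1 kg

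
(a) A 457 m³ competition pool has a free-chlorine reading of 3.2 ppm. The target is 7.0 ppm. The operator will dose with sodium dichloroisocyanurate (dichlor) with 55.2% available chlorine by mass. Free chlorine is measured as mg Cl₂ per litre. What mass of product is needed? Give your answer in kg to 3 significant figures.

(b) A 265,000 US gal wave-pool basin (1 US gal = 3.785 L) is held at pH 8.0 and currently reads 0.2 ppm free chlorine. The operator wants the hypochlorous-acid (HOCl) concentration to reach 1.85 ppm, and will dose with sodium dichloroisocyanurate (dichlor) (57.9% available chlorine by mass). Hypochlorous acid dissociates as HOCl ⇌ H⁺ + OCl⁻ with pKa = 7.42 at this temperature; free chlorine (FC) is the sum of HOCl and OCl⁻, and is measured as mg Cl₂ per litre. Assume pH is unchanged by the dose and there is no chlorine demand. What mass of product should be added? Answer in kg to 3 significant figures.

(a) 3.15 kg; (b) 15.0 kg

(a) Volume: 457 m³ = 457,000 L.
(a) Chlorine deficit: 7.0 − 3.2 = 3.8 ppm = 3.8 mg/L as Cl₂.
(a) Cl₂ equivalent needed: 3.8 mg/L × 457,000 L = 1,737,000 mg = 1737 g.
(a) Product at 55.2% available chlorine: 1737 / 0.552 = 3146 g.

(b) Volume: 265,000 US gal × 3.785 L/gal = 1,003,025 L.
(b) [OCl⁻]/[HOCl] = 10^(pH − pKa) = 10^(8.0 − 7.42) = 3.802; fraction as HOCl = 1/(1 + 3.802) = 0.2083.
(b) Free chlorine required for 1.85 ppm HOCl: 1.85 / 0.2083 = 8.884 ppm.
(b) FC to add: 8.884 − 0.2 = 8.684 mg/L as Cl₂.
(b) Cl₂ equivalent: 8.684 mg/L × 1,003,025 L = 8710 g.
(b) Product at 57.9% available Cl: 8710 / 0.579 = 15,040 g.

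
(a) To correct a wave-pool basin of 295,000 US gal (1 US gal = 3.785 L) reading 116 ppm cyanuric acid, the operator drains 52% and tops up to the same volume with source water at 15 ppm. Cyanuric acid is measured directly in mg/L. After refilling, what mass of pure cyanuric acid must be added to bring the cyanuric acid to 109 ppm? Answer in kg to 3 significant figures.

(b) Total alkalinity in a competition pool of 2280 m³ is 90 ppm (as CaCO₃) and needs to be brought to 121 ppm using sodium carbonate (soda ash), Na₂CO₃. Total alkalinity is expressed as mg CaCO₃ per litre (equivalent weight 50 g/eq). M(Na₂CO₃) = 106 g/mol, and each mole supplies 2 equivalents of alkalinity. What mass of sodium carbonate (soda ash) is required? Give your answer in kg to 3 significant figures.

(a) 50.8 kg; (b) 74.9 kg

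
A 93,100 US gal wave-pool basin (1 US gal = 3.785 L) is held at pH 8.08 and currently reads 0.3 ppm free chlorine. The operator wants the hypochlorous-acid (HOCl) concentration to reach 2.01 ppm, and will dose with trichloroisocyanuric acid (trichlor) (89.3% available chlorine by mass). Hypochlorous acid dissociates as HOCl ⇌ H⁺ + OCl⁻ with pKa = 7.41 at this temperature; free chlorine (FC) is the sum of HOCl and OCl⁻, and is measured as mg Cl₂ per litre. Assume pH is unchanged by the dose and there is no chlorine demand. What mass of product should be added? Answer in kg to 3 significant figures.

4.38 kg

Volume: 93,100 US gal × 3.785 L/gal = 352,384 L.
[OCl⁻]/[HOCl] = 10^(pH − pKa) = 10^(8.08 − 7.41) = 4.677; fraction as HOCl = 1/(1 + 4.677) = 0.1761.
Free chlorine required for 2.01 ppm HOCl: 2.01 / 0.1761 = 11.41 ppm.
FC to add: 11.41 − 0.3 = 11.11 mg/L as Cl₂.
Cl₂ equivalent: 11.11 mg/L × 352,384 L = 3916 g.
Product at 89.3% available Cl: 3916 / 0.893 = 4385 g.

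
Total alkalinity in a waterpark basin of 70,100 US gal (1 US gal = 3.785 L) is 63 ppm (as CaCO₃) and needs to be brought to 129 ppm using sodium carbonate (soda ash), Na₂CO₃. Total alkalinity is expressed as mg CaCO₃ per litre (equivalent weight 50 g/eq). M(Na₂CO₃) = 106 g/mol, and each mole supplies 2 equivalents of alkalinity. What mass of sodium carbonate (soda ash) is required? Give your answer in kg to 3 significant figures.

18.6 kg

Volume: 70,100 US gal × 3.785 L/gal = 265,328 L.
Alkalinity to add: (129 − 63) = 66 mg/L as CaCO₃ × 265,328 L = 17,510 g as CaCO₃.
Equivalents: 17,510 g ÷ 50 g/eq = 350.2 eq.
Each mole of Na₂CO₃ supplies 2 eq, so 350.2 / 2 = 175.1 mol.
Mass: 175.1 mol × 106 g/mol = 18,560 g.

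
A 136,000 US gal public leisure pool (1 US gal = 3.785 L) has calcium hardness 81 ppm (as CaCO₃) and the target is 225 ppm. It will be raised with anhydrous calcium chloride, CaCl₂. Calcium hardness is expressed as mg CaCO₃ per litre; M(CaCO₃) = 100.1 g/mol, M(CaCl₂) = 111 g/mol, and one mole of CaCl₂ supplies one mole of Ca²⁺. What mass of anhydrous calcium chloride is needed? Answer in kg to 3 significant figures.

82.2 kg

Volume: 136,000 US gal × 3.785 L/gal = 514,760 L.
Hardness to add: (225 − 81) = 144 mg/L as CaCO₃ × 514,760 L = 74,130 g as CaCO₃.
Moles of Ca²⁺ (1 mol Ca²⁺ ≡ 1 mol CaCO₃): 74,130 / 100.1 g/mol = 740.5 mol.
Mass of CaCl₂: 740.5 × 111 = 82,200 g.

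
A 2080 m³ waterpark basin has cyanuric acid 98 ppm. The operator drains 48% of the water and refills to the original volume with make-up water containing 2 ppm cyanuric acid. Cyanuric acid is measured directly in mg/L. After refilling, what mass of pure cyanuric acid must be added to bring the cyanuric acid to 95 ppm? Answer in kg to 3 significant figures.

89.6 kg

Volume: 2080 m³ = 2,080,000 L.
After draining 48% and refilling: 98 × 0.52 + 2 × 0.48 = 51.92 ppm.
Deficit to target: 95 − 51.92 = 43.08 mg/L.
Mass: 43.08 mg/L × 2,080,000 L = 89,610 g cyanuric acid.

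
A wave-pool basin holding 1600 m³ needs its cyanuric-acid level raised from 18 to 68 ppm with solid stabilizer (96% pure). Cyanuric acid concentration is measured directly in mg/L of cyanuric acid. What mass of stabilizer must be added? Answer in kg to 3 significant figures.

83.3 kg

Volume: 1600 m³ = 1,600,000 L.
CYA to add: (68 − 18) = 50 mg/L × 1,600,000 L = 80,000 g cyanuric acid.
At 96% purity: 80,000 / 0.96 = 83,330 g product.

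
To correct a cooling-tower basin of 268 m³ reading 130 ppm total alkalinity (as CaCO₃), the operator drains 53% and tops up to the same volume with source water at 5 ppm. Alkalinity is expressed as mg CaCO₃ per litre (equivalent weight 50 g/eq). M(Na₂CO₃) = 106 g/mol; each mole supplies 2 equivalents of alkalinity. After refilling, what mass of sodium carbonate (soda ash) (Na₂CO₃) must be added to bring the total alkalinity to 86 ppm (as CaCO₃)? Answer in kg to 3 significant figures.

6.32 kg

Volume: 268 m³ = 268,000 L.
After draining 53% and refilling: 130 × 0.47 + 5 × 0.53 = 63.75 ppm.
Deficit to target: 86 − 63.75 = 22.25 mg/L.
As CaCO₃: 22.25 mg/L × 268,000 L = 5963 g; ÷ 50 g/eq ÷ 2 = 59.63 mol Na₂CO₃.
Mass: 59.63 × 106 = 6321 g.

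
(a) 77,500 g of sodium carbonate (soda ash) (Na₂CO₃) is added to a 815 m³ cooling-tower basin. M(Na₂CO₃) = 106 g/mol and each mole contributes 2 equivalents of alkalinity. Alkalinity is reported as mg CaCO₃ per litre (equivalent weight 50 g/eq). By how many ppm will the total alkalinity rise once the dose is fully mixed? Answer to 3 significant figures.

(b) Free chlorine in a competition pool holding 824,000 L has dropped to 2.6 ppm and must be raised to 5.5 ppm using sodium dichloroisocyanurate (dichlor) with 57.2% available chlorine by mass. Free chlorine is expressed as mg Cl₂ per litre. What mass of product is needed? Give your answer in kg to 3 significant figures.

(a) 89.7 ppm; (b) 4.18 kg

(a) Volume: 815 m³ = 815,000 L.
(a) Moles of Na₂CO₃: 77,500 g ÷ 106 g/mol = 731.1 mol → 1462 eq of alkalinity.
(a) As CaCO₃: 1462 eq × 50 g/eq = 73,110 g.
(a) Rise: 73,110 g / 815,000 L × 1000 = 89.71 mg/L.

(b) Chlorine deficit: 5.5 − 2.6 = 2.9 ppm = 2.9 mg/L as Cl₂.
(b) Cl₂ equivalent needed: 2.9 mg/L × 824,000 L = 2,390,000 mg = 2390 g.
(b) Product at 57.2% available chlorine: 2390 / 0.572 = 4178 g.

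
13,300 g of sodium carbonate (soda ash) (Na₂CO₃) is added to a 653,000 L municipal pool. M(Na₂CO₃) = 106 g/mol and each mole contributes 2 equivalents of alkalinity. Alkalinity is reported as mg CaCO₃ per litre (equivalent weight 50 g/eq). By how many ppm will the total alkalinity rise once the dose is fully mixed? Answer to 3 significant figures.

19.2 ppm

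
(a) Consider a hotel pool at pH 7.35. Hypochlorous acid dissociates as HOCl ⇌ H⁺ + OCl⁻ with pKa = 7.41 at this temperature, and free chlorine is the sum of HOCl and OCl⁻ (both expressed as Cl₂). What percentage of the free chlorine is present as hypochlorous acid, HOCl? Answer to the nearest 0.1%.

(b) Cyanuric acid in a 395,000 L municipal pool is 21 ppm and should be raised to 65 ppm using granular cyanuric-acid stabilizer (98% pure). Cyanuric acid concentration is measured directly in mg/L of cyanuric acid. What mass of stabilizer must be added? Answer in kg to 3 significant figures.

(a) [OCl⁻]/[HOCl] = 10^(pH − pKa) = 10^(7.35 − 7.41) = 10^-0.06 = 0.871.
(a) Fraction as HOCl = 1 / (1 + 0.871) = 0.5345.

(b) CYA to add: (65 − 21) = 44 mg/L × 395,000 L = 17,380 g cyanuric acid.
(b) At 98% purity: 17,380 / 0.98 = 17,730 g product.

(a) 53.4%; (b) 17.7 kg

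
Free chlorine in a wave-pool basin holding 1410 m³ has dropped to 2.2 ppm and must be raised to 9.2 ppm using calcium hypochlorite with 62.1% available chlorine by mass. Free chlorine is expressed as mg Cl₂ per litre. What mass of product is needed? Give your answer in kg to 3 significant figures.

15.9 kg

Volume: 1410 m³ = 1,410,000 L.
Chlorine deficit: 9.2 − 2.2 = 7 ppm = 7 mg/L as Cl₂.
Cl₂ equivalent needed: 7 mg/L × 1,410,000 L = 9,870,000 mg = 9870 g.
Product at 62.1% available chlorine: 9870 / 0.621 = 15,890 g.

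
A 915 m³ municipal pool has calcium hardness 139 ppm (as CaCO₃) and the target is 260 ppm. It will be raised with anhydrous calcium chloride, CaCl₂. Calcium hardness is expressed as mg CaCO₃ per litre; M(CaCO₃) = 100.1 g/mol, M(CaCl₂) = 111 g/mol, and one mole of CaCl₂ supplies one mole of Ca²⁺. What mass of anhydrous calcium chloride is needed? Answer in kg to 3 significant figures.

Volume: 915 m³ = 915,000 L.
Hardness to add: (260 − 139) = 121 mg/L as CaCO₃ × 915,000 L = 110,700 g as CaCO₃.
Moles of Ca²⁺ (1 mol Ca²⁺ ≡ 1 mol CaCO₃): 110,700 / 100.1 g/mol = 1106 mol.
Mass of CaCl₂: 1106 × 111 = 122,800 g.

123 kg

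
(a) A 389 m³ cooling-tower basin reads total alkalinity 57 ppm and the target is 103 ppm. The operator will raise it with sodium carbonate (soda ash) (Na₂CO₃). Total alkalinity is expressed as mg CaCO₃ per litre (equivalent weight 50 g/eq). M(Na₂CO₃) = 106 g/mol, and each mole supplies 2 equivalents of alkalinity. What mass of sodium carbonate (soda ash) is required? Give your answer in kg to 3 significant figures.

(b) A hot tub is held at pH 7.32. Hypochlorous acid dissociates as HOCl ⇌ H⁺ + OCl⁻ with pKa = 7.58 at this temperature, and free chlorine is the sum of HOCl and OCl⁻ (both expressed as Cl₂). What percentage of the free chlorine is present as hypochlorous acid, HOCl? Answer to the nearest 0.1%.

(a) Volume: 389 m³ = 389,000 L.
(a) Alkalinity to add: (103 − 57) = 46 mg/L as CaCO₃ × 389,000 L = 17,890 g as CaCO₃.
(a) Equivalents: 17,890 g ÷ 50 g/eq = 357.9 eq.
(a) Each mole of Na₂CO₃ supplies 2 eq, so 357.9 / 2 = 178.9 mol.
(a) Mass: 178.9 mol × 106 g/mol = 18,970 g.

(b) [OCl⁻]/[HOCl] = 10^(pH − pKa) = 10^(7.32 − 7.58) = 10^-0.26 = 0.5495.
(b) Fraction as HOCl = 1 / (1 + 0.5495) = 0.6454.

(a) 19.0 kg; (b) 64.5%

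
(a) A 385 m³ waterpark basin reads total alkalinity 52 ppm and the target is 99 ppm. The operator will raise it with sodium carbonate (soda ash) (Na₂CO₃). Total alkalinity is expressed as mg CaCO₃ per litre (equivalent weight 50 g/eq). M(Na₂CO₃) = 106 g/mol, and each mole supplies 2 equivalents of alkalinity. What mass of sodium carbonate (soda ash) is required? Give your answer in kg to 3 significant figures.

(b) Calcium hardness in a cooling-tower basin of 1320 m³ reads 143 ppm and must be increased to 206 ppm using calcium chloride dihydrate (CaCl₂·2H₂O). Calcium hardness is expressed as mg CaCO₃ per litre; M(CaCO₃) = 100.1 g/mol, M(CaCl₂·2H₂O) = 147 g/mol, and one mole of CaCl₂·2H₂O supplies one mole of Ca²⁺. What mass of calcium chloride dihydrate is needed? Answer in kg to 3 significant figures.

(a) Volume: 385 m³ = 385,000 L.
(a) Alkalinity to add: (99 − 52) = 47 mg/L as CaCO₃ × 385,000 L = 18,100 g as CaCO₃.
(a) Equivalents: 18,100 g ÷ 50 g/eq = 361.9 eq.
(a) Each mole of Na₂CO₃ supplies 2 eq, so 361.9 / 2 = 180.9 mol.
(a) Mass: 180.9 mol × 106 g/mol = 19,180 g.

(b) Volume: 1320 m³ = 1,320,000 L.
(b) Hardness to add: (206 − 143) = 63 mg/L as CaCO₃ × 1,320,000 L = 83,160 g as CaCO₃.
(b) Moles of Ca²⁺ (1 mol Ca²⁺ ≡ 1 mol CaCO₃): 83,160 / 100.1 g/mol = 830.8 mol.
(b) Mass of CaCl₂·2H₂O: 830.8 × 147 = 122,100 g.

(a) 19.2 kg; (b) 122 kg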